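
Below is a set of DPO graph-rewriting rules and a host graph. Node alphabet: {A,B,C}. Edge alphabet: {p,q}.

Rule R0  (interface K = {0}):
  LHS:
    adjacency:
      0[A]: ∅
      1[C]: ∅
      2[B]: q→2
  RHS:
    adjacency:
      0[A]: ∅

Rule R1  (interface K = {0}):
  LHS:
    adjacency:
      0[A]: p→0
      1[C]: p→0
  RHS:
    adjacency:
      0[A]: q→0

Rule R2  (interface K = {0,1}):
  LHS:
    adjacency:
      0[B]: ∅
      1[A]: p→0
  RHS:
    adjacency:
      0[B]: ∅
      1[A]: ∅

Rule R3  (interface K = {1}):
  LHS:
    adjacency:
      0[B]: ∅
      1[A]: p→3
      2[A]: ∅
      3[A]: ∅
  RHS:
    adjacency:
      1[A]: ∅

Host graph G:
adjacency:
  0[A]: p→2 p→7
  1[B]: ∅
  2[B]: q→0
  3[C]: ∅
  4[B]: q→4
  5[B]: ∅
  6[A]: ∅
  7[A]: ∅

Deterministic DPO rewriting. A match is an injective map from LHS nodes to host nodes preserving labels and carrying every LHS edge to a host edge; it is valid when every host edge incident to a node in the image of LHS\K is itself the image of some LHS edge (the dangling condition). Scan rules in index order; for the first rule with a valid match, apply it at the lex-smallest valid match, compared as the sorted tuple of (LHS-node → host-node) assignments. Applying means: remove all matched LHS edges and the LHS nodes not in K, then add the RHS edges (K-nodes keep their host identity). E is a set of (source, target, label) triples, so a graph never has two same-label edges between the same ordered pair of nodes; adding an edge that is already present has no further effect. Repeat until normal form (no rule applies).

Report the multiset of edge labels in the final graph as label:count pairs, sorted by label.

initial: |V|=8 |E|=4  E = 0-p->2 0-p->7 2-q->0 4-q->4
step 1: apply R0 at {0↦0, 1↦3, 2↦4}  → |V|=6 |E|=3  E = 0-p->2 0-p->7 2-q->0
step 2: apply R2 at {0↦2, 1↦0}  → |V|=6 |E|=2  E = 0-p->7 2-q->0
step 3: apply R3 at {0↦1, 1↦0, 2↦6, 3↦7}  → |V|=3 |E|=1  E = 2-q->0
normal form: no rule applies after step 3
NF edges: [(2, 0, 'q')]

Answer: q:1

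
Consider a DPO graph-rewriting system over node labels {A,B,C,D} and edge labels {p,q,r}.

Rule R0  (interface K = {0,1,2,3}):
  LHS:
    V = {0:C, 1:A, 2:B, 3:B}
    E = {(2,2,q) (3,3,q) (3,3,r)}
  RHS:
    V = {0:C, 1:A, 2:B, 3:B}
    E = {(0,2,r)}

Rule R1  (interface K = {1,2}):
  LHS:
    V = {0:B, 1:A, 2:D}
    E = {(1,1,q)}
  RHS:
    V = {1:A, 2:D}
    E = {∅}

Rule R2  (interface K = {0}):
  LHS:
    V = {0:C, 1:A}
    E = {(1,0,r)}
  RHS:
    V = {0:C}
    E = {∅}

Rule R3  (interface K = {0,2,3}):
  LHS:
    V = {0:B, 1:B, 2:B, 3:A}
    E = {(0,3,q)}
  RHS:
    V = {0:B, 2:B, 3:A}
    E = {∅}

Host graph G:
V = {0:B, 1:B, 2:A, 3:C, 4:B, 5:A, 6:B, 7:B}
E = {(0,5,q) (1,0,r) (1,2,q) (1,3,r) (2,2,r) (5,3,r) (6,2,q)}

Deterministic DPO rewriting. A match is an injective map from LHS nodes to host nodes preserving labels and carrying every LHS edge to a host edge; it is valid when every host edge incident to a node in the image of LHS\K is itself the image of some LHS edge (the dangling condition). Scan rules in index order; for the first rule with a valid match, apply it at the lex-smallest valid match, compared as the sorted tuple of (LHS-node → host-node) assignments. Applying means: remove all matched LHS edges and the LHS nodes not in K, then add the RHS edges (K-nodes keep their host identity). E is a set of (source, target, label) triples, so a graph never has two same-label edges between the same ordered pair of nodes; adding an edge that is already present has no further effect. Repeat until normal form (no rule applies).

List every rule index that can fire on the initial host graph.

R0: no valid match — LHS pattern not found
R1: no valid match — LHS pattern not found
R2: no valid match — 1 raw match, all fail dangling condition
R3: 18 valid matches — {0↦0, 1↦4, 2↦1, 3↦5}, {0↦0, 1↦4, 2↦6, 3↦5}, {0↦0, 1↦4, 2↦7, 3↦5} (+15 more)

Answer: [R3]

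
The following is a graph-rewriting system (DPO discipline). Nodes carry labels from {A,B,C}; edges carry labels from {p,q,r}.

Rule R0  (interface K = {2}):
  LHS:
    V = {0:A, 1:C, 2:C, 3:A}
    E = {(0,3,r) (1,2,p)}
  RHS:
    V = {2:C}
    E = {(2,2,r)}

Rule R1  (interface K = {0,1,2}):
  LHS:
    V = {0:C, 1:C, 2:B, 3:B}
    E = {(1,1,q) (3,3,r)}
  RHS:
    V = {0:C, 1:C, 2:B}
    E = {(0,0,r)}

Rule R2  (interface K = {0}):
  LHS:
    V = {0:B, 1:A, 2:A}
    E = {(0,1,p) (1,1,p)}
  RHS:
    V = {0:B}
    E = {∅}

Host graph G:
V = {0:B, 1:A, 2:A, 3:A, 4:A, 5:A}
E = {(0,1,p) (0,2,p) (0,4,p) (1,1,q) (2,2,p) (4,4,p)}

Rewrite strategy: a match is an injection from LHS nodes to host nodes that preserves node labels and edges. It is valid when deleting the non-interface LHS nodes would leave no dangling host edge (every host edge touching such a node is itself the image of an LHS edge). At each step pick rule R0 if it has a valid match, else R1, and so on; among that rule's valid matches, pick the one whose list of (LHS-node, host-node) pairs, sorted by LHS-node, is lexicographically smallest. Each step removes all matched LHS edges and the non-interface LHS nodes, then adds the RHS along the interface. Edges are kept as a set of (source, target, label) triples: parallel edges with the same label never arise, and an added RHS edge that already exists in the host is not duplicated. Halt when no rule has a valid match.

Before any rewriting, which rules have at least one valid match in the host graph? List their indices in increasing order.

Answer: [R2]

Derivation:
R0: no valid match — LHS pattern not found
R1: no valid match — LHS pattern not found
R2: 4 valid matches — {0↦0, 1↦2, 2↦3}, {0↦0, 1↦2, 2↦5}, {0↦0, 1↦4, 2↦3} (+1 more)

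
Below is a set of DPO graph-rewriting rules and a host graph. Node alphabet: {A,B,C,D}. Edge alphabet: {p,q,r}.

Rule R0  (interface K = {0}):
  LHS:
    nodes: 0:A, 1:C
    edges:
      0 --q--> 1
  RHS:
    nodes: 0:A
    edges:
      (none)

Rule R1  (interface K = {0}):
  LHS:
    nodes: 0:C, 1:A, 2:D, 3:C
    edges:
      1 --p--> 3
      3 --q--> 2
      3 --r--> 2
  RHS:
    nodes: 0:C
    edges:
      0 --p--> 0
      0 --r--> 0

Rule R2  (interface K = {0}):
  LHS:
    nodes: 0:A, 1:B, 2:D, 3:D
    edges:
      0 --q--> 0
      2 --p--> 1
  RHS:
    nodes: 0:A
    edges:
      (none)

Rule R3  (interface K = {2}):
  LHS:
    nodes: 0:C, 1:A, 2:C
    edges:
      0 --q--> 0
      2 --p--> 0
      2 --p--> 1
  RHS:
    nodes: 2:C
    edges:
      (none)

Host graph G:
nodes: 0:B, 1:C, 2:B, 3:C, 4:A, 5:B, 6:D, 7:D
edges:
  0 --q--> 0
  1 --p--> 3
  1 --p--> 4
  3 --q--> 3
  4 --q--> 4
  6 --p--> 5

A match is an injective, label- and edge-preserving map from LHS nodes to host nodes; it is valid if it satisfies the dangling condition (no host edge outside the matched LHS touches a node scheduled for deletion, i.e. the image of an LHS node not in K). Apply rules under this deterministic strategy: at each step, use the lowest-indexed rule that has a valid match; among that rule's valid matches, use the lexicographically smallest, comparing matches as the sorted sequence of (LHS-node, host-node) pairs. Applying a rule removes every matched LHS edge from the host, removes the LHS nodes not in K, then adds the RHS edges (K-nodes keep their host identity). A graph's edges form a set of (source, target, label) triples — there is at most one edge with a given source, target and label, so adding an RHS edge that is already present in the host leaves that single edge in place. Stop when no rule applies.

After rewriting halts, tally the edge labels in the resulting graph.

[0] host  ⇒  8 nodes, 6 edges  {0-q->0 1-p->3 1-p->4 3-q->3 4-q->4 6-p->5}
[1] R2 @ {0↦4, 1↦5, 2↦6, 3↦7}  ⇒  5 nodes, 4 edges  {0-q->0 1-p->3 1-p->4 3-q->3}
[2] R3 @ {0↦3, 1↦4, 2↦1}  ⇒  3 nodes, 1 edges  {0-q->0}
normal form: no rule applies after step 2
NF edges: [(0, 0, 'q')]

Answer: q:1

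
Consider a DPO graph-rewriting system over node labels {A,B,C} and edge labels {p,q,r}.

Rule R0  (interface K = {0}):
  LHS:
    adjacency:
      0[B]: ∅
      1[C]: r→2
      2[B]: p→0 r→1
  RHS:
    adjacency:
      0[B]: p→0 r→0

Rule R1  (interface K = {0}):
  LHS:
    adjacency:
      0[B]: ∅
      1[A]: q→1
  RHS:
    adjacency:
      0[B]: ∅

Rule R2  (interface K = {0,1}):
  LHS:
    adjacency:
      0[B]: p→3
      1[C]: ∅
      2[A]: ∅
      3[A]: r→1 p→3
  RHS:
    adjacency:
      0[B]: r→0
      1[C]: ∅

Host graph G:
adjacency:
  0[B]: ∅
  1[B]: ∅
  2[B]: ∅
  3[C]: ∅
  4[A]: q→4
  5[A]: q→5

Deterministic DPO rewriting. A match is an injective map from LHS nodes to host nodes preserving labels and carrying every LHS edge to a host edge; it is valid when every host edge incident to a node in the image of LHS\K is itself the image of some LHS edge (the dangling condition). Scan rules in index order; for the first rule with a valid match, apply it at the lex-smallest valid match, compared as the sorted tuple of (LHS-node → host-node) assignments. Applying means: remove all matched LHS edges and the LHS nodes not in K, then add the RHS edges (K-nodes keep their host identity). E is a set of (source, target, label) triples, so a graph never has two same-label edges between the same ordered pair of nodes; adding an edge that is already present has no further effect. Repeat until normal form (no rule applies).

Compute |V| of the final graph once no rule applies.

start.  V:6 E:2  edges: 4-q->4 5-q->5
1. fire R1 via {0↦0, 1↦4}  →  V:5 E:1  edges: 5-q->5
2. fire R1 via {0↦0, 1↦5}  →  V:4 E:0  edges: ∅
halt: no rule applies after step 2
NF nodes: {0:B, 1:B, 2:B, 3:C}

Answer: 4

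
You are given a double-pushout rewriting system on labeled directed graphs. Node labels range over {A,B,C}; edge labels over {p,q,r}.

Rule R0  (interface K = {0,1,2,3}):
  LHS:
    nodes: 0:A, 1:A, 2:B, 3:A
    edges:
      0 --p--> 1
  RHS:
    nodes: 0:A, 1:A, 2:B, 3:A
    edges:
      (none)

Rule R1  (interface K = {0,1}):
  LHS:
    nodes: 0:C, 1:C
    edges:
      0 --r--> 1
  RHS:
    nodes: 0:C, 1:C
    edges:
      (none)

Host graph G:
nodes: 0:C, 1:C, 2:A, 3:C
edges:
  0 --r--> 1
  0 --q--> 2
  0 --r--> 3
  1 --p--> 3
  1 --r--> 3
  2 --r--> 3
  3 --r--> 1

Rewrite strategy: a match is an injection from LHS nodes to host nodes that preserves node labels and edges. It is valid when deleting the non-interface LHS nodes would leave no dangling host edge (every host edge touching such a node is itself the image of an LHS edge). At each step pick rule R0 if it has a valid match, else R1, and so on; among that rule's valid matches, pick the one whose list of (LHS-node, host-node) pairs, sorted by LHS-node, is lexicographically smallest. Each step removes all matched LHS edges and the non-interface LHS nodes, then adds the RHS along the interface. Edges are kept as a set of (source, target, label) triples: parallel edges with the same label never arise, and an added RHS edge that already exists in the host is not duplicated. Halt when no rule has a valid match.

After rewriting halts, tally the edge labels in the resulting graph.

initial: |V|=4 |E|=7  E = 0-r->1 0-q->2 0-r->3 1-p->3 1-r->3 2-r->3 3-r->1
step 1: apply R1 at {0↦0, 1↦1}  → |V|=4 |E|=6  E = 0-q->2 0-r->3 1-p->3 1-r->3 2-r->3 3-r->1
step 2: apply R1 at {0↦0, 1↦3}  → |V|=4 |E|=5  E = 0-q->2 1-p->3 1-r->3 2-r->3 3-r->1
step 3: apply R1 at {0↦1, 1↦3}  → |V|=4 |E|=4  E = 0-q->2 1-p->3 2-r->3 3-r->1
step 4: apply R1 at {0↦3, 1↦1}  → |V|=4 |E|=3  E = 0-q->2 1-p->3 2-r->3
halt: no rule applies after step 4
NF edges: [(0, 2, 'q'), (1, 3, 'p'), (2, 3, 'r')]

Answer: p:1 q:1 r:1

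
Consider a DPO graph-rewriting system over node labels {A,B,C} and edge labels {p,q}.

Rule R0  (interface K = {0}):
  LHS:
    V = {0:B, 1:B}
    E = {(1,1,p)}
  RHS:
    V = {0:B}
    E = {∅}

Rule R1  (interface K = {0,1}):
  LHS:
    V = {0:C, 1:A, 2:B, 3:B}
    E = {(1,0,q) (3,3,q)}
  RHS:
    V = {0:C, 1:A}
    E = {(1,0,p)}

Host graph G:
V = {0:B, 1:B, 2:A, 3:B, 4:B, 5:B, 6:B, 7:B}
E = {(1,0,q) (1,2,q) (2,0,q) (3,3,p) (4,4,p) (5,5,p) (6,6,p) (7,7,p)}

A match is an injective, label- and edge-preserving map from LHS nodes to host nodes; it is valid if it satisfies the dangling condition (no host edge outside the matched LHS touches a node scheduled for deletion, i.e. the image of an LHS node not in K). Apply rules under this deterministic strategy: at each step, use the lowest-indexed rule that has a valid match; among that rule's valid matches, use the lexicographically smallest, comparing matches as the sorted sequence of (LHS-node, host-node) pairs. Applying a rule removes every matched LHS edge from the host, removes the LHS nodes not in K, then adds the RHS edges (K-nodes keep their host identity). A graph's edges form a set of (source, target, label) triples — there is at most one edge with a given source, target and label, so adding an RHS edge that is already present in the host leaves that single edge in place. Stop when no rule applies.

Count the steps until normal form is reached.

initial: |V|=8 |E|=8  E = 1-q->0 1-q->2 2-q->0 3-p->3 4-p->4 5-p->5 6-p->6 7-p->7
step 1: apply R0 at {0↦0, 1↦3}  → |V|=7 |E|=7  E = 1-q->0 1-q->2 2-q->0 4-p->4 5-p->5 6-p->6 7-p->7
step 2: apply R0 at {0↦0, 1↦4}  → |V|=6 |E|=6  E = 1-q->0 1-q->2 2-q->0 5-p->5 6-p->6 7-p->7
step 3: apply R0 at {0↦0, 1↦5}  → |V|=5 |E|=5  E = 1-q->0 1-q->2 2-q->0 6-p->6 7-p->7
step 4: apply R0 at {0↦0, 1↦6}  → |V|=4 |E|=4  E = 1-q->0 1-q->2 2-q->0 7-p->7
step 5: apply R0 at {0↦0, 1↦7}  → |V|=3 |E|=3  E = 1-q->0 1-q->2 2-q->0
normal form: no rule applies after step 5

Answer: 5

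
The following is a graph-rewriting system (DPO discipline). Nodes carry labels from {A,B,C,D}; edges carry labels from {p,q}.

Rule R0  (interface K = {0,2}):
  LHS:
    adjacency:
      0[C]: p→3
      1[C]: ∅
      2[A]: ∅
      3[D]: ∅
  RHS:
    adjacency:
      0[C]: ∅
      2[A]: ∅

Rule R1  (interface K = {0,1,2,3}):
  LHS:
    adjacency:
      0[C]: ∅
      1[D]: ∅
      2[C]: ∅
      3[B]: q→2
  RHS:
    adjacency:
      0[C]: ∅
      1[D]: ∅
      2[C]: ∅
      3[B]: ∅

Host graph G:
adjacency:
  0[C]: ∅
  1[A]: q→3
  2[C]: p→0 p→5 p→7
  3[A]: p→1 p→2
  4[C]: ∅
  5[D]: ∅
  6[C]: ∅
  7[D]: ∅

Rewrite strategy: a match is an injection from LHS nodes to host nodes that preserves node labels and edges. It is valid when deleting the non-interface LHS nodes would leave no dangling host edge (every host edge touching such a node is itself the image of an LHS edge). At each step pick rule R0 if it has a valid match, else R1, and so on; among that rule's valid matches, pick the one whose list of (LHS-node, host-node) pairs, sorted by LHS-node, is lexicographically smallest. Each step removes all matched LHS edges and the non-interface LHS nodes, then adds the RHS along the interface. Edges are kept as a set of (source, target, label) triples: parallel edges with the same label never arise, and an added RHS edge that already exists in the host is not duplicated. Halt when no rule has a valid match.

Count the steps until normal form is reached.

start.  V:8 E:6  edges: 1-q->3 2-p->0 2-p->5 2-p->7 3-p->1 3-p->2
1. fire R0 via {0↦2, 1↦4, 2↦1, 3↦5}  →  V:6 E:5  edges: 1-q->3 2-p->0 2-p->7 3-p->1 3-p->2
2. fire R0 via {0↦2, 1↦6, 2↦1, 3↦7}  →  V:4 E:4  edges: 1-q->3 2-p->0 3-p->1 3-p->2
final graph: no rule applies after step 2

Answer: 2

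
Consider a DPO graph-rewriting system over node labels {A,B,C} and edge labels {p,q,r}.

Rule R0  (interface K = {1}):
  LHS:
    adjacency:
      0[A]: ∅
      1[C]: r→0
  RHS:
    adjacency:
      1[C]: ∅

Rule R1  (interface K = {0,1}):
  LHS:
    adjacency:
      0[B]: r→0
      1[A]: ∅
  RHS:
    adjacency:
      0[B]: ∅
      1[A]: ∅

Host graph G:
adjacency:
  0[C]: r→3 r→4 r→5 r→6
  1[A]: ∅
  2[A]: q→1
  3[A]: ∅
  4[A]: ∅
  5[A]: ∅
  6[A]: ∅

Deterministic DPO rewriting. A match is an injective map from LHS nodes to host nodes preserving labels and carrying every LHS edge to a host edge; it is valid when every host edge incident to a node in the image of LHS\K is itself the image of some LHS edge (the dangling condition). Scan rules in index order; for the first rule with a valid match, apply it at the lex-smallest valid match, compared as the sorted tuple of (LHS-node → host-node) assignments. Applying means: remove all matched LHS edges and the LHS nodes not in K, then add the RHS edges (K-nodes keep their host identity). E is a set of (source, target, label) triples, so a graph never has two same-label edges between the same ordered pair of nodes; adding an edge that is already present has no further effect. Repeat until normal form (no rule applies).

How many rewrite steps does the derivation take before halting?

Answer: 4

Steps:
[0] host  ⇒  7 nodes, 5 edges  {0-r->3 0-r->4 0-r->5 0-r->6 2-q->1}
[1] R0 @ {0↦3, 1↦0}  ⇒  6 nodes, 4 edges  {0-r->4 0-r->5 0-r->6 2-q->1}
[2] R0 @ {0↦4, 1↦0}  ⇒  5 nodes, 3 edges  {0-r->5 0-r->6 2-q->1}
[3] R0 @ {0↦5, 1↦0}  ⇒  4 nodes, 2 edges  {0-r->6 2-q->1}
[4] R0 @ {0↦6, 1↦0}  ⇒  3 nodes, 1 edges  {2-q->1}
final graph: no rule applies after step 4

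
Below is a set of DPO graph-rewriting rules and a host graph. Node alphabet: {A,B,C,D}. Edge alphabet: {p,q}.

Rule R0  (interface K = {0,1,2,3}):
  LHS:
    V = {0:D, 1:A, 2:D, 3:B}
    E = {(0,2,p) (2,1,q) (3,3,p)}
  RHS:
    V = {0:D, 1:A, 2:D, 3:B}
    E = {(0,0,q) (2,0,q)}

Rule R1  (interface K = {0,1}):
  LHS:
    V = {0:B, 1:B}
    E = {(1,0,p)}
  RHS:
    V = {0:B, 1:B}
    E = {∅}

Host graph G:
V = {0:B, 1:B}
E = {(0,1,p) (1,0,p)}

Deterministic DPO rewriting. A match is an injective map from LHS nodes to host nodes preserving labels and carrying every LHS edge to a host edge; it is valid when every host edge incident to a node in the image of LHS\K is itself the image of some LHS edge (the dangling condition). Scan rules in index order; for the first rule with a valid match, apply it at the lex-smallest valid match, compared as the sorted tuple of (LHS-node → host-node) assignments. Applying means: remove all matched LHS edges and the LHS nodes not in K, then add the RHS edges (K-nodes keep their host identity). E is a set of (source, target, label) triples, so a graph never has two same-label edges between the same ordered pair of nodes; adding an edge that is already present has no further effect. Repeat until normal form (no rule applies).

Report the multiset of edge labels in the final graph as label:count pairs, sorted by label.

Answer: (no edges)

Rewrite trace:
start.  V:2 E:2  edges: 0-p->1 1-p->0
1. fire R1 via {0↦0, 1↦1}  →  V:2 E:1  edges: 0-p->1
2. fire R1 via {0↦1, 1↦0}  →  V:2 E:0  edges: ∅
normal form: no rule applies after step 2
NF edges: []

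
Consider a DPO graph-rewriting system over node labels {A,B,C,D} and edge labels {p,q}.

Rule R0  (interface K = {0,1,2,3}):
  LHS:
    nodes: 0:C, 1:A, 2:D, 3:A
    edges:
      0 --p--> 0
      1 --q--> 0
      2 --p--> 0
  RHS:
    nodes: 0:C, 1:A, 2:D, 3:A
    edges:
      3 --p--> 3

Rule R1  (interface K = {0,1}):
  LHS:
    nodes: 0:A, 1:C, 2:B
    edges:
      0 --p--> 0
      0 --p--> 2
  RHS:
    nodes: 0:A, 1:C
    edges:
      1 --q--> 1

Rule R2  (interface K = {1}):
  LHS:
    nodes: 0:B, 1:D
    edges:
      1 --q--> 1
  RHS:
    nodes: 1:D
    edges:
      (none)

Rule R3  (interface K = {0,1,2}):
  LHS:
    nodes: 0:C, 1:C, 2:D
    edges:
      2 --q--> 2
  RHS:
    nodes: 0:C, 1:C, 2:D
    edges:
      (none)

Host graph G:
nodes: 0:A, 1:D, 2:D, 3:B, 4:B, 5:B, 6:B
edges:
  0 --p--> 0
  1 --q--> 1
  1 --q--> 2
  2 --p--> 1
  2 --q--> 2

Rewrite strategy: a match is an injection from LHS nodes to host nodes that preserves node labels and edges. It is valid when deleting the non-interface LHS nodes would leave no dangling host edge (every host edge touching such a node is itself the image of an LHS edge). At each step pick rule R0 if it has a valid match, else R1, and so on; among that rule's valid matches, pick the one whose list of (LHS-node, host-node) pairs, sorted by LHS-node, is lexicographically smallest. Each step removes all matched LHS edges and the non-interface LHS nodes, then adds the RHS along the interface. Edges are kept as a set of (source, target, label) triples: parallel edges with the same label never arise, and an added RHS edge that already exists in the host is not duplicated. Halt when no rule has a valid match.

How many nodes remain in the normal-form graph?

[0] host  ⇒  7 nodes, 5 edges  {0-p->0 1-q->1 1-q->2 2-p->1 2-q->2}
[1] R2 @ {0↦3, 1↦1}  ⇒  6 nodes, 4 edges  {0-p->0 1-q->2 2-p->1 2-q->2}
[2] R2 @ {0↦4, 1↦2}  ⇒  5 nodes, 3 edges  {0-p->0 1-q->2 2-p->1}
final graph: no rule applies after step 2
NF nodes: {0:A, 1:D, 2:D, 5:B, 6:B}

Answer: 5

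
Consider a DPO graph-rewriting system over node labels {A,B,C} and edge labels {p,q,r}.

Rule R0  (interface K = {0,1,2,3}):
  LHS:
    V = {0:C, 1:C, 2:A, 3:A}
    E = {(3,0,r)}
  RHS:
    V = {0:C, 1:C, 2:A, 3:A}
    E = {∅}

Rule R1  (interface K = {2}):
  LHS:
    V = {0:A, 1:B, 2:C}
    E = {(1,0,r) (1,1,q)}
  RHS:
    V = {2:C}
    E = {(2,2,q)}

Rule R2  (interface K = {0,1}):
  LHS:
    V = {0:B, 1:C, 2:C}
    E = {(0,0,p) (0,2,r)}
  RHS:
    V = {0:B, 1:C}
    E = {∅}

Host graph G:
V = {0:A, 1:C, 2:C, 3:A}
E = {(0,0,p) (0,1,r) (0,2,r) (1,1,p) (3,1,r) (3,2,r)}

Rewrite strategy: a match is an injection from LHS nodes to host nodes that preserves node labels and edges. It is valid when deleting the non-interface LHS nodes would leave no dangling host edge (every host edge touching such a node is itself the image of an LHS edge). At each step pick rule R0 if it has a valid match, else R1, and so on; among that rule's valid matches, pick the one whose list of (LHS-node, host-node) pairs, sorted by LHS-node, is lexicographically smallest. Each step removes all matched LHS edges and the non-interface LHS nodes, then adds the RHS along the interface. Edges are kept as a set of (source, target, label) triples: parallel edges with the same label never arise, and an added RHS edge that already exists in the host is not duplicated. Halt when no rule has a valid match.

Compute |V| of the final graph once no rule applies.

Answer: 4

Steps:
start.  V:4 E:6  edges: 0-p->0 0-r->1 0-r->2 1-p->1 3-r->1 3-r->2
1. fire R0 via {0↦1, 1↦2, 2↦0, 3↦3}  →  V:4 E:5  edges: 0-p->0 0-r->1 0-r->2 1-p->1 3-r->2
2. fire R0 via {0↦1, 1↦2, 2↦3, 3↦0}  →  V:4 E:4  edges: 0-p->0 0-r->2 1-p->1 3-r->2
3. fire R0 via {0↦2, 1↦1, 2↦0, 3↦3}  →  V:4 E:3  edges: 0-p->0 0-r->2 1-p->1
4. fire R0 via {0↦2, 1↦1, 2↦3, 3↦0}  →  V:4 E:2  edges: 0-p->0 1-p->1
normal form: no rule applies after step 4
NF nodes: {0:A, 1:C, 2:C, 3:A}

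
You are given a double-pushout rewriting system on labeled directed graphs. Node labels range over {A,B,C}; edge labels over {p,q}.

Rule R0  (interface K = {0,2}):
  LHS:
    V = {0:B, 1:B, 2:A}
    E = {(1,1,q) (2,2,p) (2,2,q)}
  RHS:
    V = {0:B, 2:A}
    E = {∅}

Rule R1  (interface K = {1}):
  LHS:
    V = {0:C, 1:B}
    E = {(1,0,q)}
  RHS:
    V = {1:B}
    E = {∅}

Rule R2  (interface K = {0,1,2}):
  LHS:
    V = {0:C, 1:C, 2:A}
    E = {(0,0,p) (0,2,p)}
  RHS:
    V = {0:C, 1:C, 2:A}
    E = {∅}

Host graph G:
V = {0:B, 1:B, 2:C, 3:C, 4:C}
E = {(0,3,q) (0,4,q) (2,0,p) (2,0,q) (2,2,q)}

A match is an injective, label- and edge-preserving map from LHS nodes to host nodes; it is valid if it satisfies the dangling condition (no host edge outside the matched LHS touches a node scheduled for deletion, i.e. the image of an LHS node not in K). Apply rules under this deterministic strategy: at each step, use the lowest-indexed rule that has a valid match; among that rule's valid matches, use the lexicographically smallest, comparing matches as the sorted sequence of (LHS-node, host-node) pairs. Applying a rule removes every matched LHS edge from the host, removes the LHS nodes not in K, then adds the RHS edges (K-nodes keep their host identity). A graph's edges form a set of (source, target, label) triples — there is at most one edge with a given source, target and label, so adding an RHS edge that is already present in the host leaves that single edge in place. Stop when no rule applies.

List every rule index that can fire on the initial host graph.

R0: no valid match — LHS pattern not found
R1: 2 valid matches — {0↦3, 1↦0}, {0↦4, 1↦0}
R2: no valid match — LHS pattern not found

Answer: [R1]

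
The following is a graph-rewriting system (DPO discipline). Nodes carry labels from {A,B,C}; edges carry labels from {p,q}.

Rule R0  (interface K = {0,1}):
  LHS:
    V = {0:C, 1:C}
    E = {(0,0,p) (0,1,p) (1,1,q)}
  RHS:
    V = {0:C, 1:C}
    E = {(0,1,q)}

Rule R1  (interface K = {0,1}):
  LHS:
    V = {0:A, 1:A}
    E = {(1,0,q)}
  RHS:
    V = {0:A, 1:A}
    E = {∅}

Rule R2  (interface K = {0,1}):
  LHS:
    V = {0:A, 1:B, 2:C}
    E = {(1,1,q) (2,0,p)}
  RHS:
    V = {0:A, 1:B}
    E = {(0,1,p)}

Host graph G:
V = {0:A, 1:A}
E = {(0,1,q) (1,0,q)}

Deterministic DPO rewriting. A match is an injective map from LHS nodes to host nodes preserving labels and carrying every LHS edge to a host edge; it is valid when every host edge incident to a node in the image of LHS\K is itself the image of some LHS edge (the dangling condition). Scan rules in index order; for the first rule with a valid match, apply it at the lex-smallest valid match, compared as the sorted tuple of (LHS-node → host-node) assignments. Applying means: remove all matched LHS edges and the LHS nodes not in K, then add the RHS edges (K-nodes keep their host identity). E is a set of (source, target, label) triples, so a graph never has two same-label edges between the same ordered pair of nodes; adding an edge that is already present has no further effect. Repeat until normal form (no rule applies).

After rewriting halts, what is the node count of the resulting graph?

initial: |V|=2 |E|=2  E = 0-q->1 1-q->0
step 1: apply R1 at {0↦0, 1↦1}  → |V|=2 |E|=1  E = 0-q->1
step 2: apply R1 at {0↦1, 1↦0}  → |V|=2 |E|=0  E = ∅
final graph: no rule applies after step 2
NF nodes: {0:A, 1:A}

Answer: 2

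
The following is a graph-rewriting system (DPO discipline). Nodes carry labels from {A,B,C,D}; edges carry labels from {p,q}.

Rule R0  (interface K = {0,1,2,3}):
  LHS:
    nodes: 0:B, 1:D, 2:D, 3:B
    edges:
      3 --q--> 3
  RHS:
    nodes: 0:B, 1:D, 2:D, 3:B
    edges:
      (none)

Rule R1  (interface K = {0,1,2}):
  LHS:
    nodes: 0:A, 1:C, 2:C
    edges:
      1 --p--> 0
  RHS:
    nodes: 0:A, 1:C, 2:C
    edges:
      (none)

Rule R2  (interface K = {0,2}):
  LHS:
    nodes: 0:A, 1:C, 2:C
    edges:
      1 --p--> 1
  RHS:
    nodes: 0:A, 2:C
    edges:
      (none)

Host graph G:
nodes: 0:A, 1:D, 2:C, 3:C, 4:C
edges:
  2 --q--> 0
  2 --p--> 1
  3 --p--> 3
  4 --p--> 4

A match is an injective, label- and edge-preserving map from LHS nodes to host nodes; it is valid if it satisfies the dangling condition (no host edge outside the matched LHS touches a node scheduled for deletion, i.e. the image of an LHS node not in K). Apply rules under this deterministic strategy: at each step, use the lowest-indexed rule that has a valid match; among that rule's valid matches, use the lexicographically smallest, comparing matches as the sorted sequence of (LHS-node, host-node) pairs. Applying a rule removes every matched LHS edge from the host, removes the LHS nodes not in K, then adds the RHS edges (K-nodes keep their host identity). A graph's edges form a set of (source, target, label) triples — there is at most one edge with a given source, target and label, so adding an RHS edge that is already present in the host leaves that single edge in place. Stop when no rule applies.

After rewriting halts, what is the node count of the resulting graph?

Answer: 3

Derivation:
initial: |V|=5 |E|=4  E = 2-q->0 2-p->1 3-p->3 4-p->4
step 1: apply R2 at {0↦0, 1↦3, 2↦2}  → |V|=4 |E|=3  E = 2-q->0 2-p->1 4-p->4
step 2: apply R2 at {0↦0, 1↦4, 2↦2}  → |V|=3 |E|=2  E = 2-q->0 2-p->1
final graph: no rule applies after step 2
NF nodes: {0:A, 1:D, 2:C}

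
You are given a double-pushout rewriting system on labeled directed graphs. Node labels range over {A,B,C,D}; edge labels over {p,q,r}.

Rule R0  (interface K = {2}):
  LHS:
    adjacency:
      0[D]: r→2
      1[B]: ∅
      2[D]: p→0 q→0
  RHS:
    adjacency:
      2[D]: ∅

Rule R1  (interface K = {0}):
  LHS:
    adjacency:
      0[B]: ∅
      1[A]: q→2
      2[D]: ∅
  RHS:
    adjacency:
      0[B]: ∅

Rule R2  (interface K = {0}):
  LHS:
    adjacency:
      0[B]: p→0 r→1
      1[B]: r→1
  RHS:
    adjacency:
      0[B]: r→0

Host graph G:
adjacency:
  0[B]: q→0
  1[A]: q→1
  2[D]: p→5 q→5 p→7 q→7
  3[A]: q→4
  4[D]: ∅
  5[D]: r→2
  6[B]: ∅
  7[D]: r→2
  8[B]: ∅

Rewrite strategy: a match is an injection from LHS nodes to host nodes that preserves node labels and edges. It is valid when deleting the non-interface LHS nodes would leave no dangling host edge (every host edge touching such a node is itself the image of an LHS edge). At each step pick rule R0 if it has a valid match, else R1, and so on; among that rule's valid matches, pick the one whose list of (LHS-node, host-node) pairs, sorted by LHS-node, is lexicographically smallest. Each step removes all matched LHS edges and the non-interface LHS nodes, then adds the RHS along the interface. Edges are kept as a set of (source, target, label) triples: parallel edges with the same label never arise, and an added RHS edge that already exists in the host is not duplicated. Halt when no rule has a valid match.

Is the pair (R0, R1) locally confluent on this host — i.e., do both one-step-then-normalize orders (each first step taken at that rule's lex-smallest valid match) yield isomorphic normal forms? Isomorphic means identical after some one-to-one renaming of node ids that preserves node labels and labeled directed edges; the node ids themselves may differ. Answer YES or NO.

Answer: YES

Rewrite trace:
branch R0-first: apply at {0↦5, 1↦6, 2↦2} → |E|=6, then 2 more step(s) → NF |V|=3 |E|=2 V={0:B, 1:A, 2:D} E=0-q->0 1-q->1
branch R1-first: apply at {0↦0, 1↦3, 2↦4} → |E|=8, then 2 more step(s) → NF |V|=3 |E|=2 V={0:B, 1:A, 2:D} E=0-q->0 1-q->1
graphs isomorphic (equal up to label-preserving node renaming)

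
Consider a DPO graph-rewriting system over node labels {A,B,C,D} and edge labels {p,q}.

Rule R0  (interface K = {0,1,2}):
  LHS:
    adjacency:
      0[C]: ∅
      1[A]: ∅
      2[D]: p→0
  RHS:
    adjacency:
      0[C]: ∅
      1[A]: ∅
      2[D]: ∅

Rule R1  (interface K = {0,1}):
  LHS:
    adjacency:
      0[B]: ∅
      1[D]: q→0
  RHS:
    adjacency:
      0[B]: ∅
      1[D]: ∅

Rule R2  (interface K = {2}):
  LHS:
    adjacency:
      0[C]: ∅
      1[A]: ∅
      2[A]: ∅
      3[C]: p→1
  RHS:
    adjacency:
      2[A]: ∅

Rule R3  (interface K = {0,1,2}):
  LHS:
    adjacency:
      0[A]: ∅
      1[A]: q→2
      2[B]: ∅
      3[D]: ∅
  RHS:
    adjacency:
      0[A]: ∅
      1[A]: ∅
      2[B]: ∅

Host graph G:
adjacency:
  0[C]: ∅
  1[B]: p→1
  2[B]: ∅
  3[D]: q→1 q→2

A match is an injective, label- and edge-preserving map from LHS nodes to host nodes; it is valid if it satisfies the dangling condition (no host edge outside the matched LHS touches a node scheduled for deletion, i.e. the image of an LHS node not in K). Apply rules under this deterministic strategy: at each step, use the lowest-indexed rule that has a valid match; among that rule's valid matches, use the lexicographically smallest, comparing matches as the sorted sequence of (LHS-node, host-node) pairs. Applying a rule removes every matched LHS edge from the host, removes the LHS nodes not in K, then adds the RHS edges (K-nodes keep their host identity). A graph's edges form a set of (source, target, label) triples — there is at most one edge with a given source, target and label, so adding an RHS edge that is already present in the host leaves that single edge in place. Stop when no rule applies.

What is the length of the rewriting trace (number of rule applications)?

Answer: 2

Steps:
start.  V:4 E:3  edges: 1-p->1 3-q->1 3-q->2
1. fire R1 via {0↦1, 1↦3}  →  V:4 E:2  edges: 1-p->1 3-q->2
2. fire R1 via {0↦2, 1↦3}  →  V:4 E:1  edges: 1-p->1
normal form: no rule applies after step 2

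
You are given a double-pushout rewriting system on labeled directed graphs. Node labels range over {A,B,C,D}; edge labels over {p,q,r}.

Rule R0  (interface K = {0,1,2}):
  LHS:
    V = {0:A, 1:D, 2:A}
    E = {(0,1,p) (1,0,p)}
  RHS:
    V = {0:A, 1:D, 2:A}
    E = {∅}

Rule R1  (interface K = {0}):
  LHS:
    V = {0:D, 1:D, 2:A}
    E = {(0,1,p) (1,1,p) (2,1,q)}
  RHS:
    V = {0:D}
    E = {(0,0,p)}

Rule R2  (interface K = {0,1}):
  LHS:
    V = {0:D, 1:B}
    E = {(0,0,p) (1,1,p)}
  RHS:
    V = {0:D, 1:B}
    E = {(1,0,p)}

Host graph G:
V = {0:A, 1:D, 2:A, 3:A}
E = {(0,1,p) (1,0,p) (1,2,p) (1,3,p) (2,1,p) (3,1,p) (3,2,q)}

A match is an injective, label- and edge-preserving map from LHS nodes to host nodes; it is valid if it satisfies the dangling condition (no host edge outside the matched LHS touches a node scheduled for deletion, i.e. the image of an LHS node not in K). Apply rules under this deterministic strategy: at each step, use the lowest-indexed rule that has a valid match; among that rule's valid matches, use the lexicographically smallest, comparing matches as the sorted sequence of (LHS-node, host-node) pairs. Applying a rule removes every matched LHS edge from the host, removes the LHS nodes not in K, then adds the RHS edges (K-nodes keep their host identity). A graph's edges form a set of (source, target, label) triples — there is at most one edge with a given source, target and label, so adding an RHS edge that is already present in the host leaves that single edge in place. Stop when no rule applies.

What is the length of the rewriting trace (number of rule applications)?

[0] host  ⇒  4 nodes, 7 edges  {0-p->1 1-p->0 1-p->2 1-p->3 2-p->1 3-p->1 3-q->2}
[1] R0 @ {0↦0, 1↦1, 2↦2}  ⇒  4 nodes, 5 edges  {1-p->2 1-p->3 2-p->1 3-p->1 3-q->2}
[2] R0 @ {0↦2, 1↦1, 2↦0}  ⇒  4 nodes, 3 edges  {1-p->3 3-p->1 3-q->2}
[3] R0 @ {0↦3, 1↦1, 2↦0}  ⇒  4 nodes, 1 edges  {3-q->2}
halt: no rule applies after step 3

Answer: 3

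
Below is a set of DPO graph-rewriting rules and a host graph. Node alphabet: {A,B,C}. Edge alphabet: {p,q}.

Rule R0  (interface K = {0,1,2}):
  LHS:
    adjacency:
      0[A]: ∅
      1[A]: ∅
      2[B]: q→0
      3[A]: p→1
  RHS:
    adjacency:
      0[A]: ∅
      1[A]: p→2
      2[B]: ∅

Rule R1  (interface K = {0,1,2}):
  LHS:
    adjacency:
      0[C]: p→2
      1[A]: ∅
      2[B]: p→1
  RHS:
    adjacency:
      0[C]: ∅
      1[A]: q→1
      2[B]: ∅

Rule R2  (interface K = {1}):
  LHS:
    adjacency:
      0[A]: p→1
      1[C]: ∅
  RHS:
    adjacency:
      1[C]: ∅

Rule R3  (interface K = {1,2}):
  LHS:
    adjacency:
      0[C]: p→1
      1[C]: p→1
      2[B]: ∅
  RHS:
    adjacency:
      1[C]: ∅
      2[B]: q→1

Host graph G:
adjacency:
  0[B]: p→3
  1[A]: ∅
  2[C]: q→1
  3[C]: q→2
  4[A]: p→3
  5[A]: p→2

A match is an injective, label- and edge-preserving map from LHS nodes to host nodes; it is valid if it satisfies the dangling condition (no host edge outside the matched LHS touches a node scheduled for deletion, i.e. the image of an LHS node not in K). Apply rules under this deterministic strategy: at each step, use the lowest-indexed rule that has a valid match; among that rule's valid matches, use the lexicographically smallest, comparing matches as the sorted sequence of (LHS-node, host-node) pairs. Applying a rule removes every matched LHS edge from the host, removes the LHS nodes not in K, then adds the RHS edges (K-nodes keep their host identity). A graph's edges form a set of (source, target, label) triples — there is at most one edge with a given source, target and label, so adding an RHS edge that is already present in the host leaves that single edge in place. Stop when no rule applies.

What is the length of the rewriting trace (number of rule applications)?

initial: |V|=6 |E|=5  E = 0-p->3 2-q->1 3-q->2 4-p->3 5-p->2
step 1: apply R2 at {0↦4, 1↦3}  → |V|=5 |E|=4  E = 0-p->3 2-q->1 3-q->2 5-p->2
step 2: apply R2 at {0↦5, 1↦2}  → |V|=4 |E|=3  E = 0-p->3 2-q->1 3-q->2
normal form: no rule applies after step 2

Answer: 2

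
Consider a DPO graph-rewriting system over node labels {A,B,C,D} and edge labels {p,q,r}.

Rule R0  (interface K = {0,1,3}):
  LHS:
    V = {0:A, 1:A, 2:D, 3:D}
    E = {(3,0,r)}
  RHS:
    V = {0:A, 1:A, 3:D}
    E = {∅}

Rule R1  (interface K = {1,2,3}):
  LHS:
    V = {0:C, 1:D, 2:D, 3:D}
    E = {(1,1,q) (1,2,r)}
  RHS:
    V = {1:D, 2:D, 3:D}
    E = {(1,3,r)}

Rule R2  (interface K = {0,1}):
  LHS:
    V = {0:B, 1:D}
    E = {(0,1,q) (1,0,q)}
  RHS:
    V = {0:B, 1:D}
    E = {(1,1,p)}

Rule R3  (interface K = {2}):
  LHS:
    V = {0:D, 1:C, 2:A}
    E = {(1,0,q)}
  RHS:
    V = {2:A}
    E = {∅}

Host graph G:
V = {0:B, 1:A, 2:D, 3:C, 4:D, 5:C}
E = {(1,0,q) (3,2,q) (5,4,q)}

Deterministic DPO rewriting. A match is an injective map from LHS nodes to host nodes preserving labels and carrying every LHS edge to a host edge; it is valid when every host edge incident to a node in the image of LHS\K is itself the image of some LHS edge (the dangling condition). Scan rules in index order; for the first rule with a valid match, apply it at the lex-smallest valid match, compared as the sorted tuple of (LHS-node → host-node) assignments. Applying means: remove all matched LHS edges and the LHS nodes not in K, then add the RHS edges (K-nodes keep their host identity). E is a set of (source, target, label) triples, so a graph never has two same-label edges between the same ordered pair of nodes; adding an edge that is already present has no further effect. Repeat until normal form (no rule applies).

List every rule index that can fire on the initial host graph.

R0: no valid match — LHS pattern not found
R1: no valid match — LHS pattern not found
R2: no valid match — LHS pattern not found
R3: 2 valid matches — {0↦2, 1↦3, 2↦1}, {0↦4, 1↦5, 2↦1}

Answer: [R3]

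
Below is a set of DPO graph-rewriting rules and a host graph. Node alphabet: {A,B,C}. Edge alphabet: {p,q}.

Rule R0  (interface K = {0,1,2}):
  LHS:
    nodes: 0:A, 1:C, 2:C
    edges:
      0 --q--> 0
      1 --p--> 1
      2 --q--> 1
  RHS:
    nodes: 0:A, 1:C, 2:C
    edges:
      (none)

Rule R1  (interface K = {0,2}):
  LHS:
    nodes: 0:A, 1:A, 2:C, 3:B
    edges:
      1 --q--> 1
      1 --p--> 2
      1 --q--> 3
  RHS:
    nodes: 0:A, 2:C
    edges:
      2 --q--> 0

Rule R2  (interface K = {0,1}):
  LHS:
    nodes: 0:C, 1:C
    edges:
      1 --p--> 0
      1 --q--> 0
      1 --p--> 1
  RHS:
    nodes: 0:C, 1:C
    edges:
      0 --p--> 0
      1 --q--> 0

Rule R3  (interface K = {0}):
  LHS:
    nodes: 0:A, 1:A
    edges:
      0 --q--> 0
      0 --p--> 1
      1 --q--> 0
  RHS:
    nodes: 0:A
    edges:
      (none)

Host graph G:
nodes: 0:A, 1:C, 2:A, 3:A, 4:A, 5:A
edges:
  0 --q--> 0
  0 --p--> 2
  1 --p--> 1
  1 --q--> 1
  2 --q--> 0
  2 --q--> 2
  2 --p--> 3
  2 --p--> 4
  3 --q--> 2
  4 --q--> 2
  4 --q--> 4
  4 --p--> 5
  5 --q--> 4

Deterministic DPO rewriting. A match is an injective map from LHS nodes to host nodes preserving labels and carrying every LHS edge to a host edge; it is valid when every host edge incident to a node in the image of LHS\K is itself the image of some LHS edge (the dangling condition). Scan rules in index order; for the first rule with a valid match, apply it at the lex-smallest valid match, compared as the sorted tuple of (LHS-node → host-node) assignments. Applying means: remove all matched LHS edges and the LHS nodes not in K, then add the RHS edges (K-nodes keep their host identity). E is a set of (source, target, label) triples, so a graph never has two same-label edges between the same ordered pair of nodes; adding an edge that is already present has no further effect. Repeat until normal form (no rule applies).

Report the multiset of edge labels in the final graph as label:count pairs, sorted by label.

Answer: p:3 q:4

Derivation:
start.  V:6 E:13  edges: 0-q->0 0-p->2 1-p->1 1-q->1 2-q->0 2-q->2 2-p->3 2-p->4 3-q->2 4-q->2 4-q->4 4-p->5 5-q->4
1. fire R3 via {0↦2, 1↦3}  →  V:5 E:10  edges: 0-q->0 0-p->2 1-p->1 1-q->1 2-q->0 2-p->4 4-q->2 4-q->4 4-p->5 5-q->4
2. fire R3 via {0↦4, 1↦5}  →  V:4 E:7  edges: 0-q->0 0-p->2 1-p->1 1-q->1 2-q->0 2-p->4 4-q->2
final graph: no rule applies after step 2
NF edges: [(0, 0, 'q'), (0, 2, 'p'), (1, 1, 'p'), (1, 1, 'q'), (2, 0, 'q'), (2, 4, 'p'), (4, 2, 'q')]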